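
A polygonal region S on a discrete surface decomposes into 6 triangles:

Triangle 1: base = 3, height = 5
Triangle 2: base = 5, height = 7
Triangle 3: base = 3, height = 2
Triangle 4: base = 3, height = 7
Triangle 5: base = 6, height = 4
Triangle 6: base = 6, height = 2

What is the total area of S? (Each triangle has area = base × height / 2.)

(1/2)×3×5 + (1/2)×5×7 + (1/2)×3×2 + (1/2)×3×7 + (1/2)×6×4 + (1/2)×6×2 = 56.5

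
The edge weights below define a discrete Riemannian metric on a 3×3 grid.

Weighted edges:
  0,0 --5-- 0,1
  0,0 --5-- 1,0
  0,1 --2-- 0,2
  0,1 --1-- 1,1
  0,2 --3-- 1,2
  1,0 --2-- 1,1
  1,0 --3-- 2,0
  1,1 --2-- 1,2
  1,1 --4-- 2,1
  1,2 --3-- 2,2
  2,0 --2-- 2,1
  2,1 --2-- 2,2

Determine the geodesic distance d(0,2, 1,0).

Shortest path: 0,2 → 0,1 → 1,1 → 1,0, total weight = 5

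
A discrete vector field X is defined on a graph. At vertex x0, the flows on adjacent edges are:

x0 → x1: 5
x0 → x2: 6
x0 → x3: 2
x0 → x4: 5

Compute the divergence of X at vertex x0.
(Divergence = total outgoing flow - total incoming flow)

Divergence = sum of outgoing flows = 5 + 6 + 2 + 5 = 18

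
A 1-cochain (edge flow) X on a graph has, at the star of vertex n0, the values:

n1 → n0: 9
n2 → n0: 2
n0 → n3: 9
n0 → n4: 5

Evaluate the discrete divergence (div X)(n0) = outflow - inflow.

Divergence = sum of outgoing flows = (-9) + (-2) + 9 + 5 = 3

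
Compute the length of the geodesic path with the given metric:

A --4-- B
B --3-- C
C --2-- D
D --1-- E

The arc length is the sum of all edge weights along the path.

Arc length = 4 + 3 + 2 + 1 = 10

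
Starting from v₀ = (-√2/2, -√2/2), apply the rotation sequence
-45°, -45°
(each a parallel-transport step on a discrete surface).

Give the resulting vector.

Total rotation: (-45°) + (-45°) = -90°. Final vector: (-0.7071, 0.7071)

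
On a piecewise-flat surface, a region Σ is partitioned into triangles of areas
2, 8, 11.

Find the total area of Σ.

2 + 8 + 11 = 21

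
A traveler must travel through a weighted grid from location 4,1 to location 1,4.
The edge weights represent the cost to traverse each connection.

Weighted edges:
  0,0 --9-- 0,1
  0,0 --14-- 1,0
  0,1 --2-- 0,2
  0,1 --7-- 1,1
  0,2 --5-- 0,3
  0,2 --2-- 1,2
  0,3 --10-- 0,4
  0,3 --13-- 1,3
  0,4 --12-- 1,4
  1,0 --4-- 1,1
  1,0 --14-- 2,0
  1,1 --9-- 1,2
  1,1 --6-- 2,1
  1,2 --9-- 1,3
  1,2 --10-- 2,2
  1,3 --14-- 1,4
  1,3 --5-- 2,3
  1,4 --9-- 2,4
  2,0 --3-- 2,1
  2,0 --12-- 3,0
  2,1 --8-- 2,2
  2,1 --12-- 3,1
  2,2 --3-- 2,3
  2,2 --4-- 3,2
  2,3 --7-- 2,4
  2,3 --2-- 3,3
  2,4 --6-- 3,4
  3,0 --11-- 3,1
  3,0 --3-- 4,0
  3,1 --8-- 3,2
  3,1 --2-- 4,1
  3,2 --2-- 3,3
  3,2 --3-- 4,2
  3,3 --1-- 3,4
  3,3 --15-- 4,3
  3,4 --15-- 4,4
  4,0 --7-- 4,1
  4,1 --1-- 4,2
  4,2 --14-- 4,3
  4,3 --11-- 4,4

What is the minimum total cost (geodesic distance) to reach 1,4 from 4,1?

Shortest path: 4,1 → 4,2 → 3,2 → 3,3 → 3,4 → 2,4 → 1,4, total weight = 22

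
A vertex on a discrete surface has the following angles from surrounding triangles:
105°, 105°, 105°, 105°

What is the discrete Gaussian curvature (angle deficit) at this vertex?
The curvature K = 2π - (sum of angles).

Sum of angles = 420°. K = 360° - 420° = -60° = -π/3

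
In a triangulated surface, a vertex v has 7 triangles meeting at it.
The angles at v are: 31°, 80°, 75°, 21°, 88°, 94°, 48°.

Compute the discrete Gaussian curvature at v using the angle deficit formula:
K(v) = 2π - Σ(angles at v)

Sum of angles = 437°. K = 360° - 437° = -77° = -77π/180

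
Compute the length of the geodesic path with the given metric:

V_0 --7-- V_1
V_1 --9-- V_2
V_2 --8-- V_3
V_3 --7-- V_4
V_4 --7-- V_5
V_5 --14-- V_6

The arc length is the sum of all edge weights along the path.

Arc length = 7 + 9 + 8 + 7 + 7 + 14 = 52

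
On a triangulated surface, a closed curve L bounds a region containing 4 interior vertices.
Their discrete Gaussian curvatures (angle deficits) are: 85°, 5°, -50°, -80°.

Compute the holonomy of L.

Holonomy = total enclosed curvature = 85° + 5° + (-50°) + (-80°) = -40°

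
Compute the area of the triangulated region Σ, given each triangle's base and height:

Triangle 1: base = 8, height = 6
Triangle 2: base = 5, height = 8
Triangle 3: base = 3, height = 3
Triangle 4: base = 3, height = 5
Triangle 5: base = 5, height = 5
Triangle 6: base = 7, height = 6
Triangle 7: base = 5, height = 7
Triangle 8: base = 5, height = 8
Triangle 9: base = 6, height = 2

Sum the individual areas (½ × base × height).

(1/2)×8×6 + (1/2)×5×8 + (1/2)×3×3 + (1/2)×3×5 + (1/2)×5×5 + (1/2)×7×6 + (1/2)×5×7 + (1/2)×5×8 + (1/2)×6×2 = 133.0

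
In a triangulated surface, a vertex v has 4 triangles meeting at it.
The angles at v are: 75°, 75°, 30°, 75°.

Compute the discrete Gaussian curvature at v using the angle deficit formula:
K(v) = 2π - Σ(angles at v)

Sum of angles = 255°. K = 360° - 255° = 105°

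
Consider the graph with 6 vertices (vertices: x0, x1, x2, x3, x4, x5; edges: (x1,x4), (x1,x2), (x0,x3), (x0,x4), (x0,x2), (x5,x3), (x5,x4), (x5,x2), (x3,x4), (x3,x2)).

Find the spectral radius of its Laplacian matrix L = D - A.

Degrees: deg(x0) = 3, deg(x1) = 2, deg(x2) = 4, deg(x3) = 4, deg(x4) = 4, deg(x5) = 3.
L = D − A with rows/columns ordered (x0, x1, x2, x3, x4, x5):
  [ 3,  0, -1, -1, -1,  0]
  [ 0,  2, -1,  0, -1,  0]
  [-1, -1,  4, -1,  0, -1]
  [-1,  0, -1,  4, -1, -1]
  [-1, -1,  0, -1,  4, -1]
  [ 0,  0, -1, -1, -1,  3]
Characteristic polynomial: det(λI − L) = λ(λ − 2)(λ − 3)(λ − 4)(λ − 5)(λ − 6).
Roots: λ = 0; (λ − 2) = 0 ⇒ λ = 2; (λ − 3) = 0 ⇒ λ = 3; (λ − 4) = 0 ⇒ λ = 4; (λ − 5) = 0 ⇒ λ = 5; (λ − 6) = 0 ⇒ λ = 6.
(Check: the roots sum (with multiplicity) to 20, matching trace L = Σdeg = 2·10 = 20.)
Laplacian eigenvalues: [0.0, 2.0, 3.0, 4.0, 5.0, 6.0]. Largest eigenvalue (spectral radius) = 6.0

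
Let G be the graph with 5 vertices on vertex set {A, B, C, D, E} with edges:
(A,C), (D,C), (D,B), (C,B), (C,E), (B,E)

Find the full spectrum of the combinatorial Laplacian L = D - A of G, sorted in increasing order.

Degrees: deg(A) = 1, deg(B) = 3, deg(C) = 4, deg(D) = 2, deg(E) = 2.
L = D − A with rows/columns ordered (A, B, C, D, E):
  [ 1,  0, -1,  0,  0]
  [ 0,  3, -1, -1, -1]
  [-1, -1,  4, -1, -1]
  [ 0, -1, -1,  2,  0]
  [ 0, -1, -1,  0,  2]
Characteristic polynomial: det(λI − L) = λ(λ − 1)(λ − 2)(λ − 4)(λ − 5).
Roots: λ = 0; (λ − 1) = 0 ⇒ λ = 1; (λ − 2) = 0 ⇒ λ = 2; (λ − 4) = 0 ⇒ λ = 4; (λ − 5) = 0 ⇒ λ = 5.
(Check: the roots sum (with multiplicity) to 12, matching trace L = Σdeg = 2·6 = 12.)
Laplacian eigenvalues (increasing order): [0.0, 1.0, 2.0, 4.0, 5.0]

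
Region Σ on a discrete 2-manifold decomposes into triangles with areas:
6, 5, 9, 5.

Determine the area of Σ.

6 + 5 + 9 + 5 = 25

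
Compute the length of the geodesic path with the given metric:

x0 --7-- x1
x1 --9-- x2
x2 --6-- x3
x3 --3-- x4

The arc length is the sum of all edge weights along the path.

Arc length = 7 + 9 + 6 + 3 = 25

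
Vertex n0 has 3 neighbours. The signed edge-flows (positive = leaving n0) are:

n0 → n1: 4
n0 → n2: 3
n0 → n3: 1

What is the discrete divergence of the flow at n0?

Divergence = sum of outgoing flows = 4 + 3 + 1 = 8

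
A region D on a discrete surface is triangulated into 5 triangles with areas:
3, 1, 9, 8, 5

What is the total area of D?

3 + 1 + 9 + 8 + 5 = 26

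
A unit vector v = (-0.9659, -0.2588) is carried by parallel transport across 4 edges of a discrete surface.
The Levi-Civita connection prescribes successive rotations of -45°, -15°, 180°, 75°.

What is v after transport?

Total rotation: (-45°) + (-15°) + 180° + 75° = 195° ≡ -165° (mod 360°). Final vector: (0.8660, 0.5000)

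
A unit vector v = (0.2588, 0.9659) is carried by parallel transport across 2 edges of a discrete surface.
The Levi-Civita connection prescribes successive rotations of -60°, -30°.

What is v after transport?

Total rotation: (-60°) + (-30°) = -90°. Final vector: (0.9659, -0.2588)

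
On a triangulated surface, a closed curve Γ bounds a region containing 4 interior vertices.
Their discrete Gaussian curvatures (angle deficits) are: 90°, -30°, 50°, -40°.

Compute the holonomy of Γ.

Holonomy = total enclosed curvature = 90° + (-30°) + 50° + (-40°) = 70°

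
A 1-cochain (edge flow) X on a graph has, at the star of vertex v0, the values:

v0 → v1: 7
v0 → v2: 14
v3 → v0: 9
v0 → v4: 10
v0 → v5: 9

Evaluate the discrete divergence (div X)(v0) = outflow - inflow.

Divergence = sum of outgoing flows = 7 + 14 + (-9) + 10 + 9 = 31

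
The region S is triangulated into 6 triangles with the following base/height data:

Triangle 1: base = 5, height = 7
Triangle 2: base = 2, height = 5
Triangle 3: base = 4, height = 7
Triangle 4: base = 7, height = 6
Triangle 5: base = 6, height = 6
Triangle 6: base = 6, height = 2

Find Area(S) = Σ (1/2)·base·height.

(1/2)×5×7 + (1/2)×2×5 + (1/2)×4×7 + (1/2)×7×6 + (1/2)×6×6 + (1/2)×6×2 = 81.5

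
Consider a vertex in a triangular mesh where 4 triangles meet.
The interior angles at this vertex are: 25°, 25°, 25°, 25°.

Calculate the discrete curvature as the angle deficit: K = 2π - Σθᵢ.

Sum of angles = 100°. K = 360° - 100° = 260°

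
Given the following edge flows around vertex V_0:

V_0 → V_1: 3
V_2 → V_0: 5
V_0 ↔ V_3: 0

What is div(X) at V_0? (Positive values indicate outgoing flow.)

Divergence = sum of outgoing flows = 3 + (-5) + 0 = -2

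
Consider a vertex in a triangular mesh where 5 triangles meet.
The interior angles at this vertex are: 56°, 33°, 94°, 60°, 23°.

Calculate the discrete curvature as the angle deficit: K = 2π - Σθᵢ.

Sum of angles = 266°. K = 360° - 266° = 94° = 47π/90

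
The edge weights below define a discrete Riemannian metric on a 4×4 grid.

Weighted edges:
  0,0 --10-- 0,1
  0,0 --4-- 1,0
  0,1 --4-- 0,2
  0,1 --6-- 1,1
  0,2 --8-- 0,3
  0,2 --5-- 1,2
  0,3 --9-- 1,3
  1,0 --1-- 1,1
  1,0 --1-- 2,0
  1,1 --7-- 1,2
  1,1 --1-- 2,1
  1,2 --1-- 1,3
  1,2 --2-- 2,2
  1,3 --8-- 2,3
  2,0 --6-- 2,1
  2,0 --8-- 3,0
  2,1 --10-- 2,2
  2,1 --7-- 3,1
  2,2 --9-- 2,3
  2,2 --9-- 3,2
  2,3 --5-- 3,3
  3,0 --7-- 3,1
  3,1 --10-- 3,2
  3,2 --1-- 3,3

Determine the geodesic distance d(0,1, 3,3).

Shortest path: 0,1 → 0,2 → 1,2 → 2,2 → 3,2 → 3,3, total weight = 21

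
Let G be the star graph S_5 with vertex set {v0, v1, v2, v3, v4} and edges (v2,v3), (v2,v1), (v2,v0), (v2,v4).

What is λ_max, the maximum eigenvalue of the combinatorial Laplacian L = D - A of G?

The star S_5 is the complete bipartite graph K_{1,4} (one hub of degree 4, 4 leaves of degree 1). The Laplacian spectrum of K_{p,q} is 0, p (multiplicity q−1), q (multiplicity p−1), p+q. With p = 1, q = 4: 0 once, 1 with multiplicity 3, and 5 once. (Check: trace L = sum of degrees = 8 = 3·1 + 5.)
Laplacian eigenvalues: [0.0, 1.0, 1.0, 1.0, 5.0]. Largest eigenvalue (spectral radius) = 5.0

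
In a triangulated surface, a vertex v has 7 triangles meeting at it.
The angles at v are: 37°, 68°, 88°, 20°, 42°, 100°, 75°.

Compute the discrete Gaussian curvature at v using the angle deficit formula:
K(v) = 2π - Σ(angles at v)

Sum of angles = 430°. K = 360° - 430° = -70° = -7π/18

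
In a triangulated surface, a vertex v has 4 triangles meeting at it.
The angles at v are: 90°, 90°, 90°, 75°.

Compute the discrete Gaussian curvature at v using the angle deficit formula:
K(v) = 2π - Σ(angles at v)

Sum of angles = 345°. K = 360° - 345° = 15°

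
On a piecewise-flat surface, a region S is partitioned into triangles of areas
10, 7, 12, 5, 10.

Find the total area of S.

10 + 7 + 12 + 5 + 10 = 44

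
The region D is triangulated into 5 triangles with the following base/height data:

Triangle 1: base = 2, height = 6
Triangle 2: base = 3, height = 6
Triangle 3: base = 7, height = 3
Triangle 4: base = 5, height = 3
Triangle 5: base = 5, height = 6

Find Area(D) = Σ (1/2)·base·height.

(1/2)×2×6 + (1/2)×3×6 + (1/2)×7×3 + (1/2)×5×3 + (1/2)×5×6 = 48.0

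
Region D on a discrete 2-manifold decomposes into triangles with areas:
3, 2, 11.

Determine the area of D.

3 + 2 + 11 = 16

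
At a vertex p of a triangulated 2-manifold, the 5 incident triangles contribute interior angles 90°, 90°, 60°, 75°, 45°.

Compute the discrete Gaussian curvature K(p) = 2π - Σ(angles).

Sum of angles = 360°. K = 360° - 360° = 0°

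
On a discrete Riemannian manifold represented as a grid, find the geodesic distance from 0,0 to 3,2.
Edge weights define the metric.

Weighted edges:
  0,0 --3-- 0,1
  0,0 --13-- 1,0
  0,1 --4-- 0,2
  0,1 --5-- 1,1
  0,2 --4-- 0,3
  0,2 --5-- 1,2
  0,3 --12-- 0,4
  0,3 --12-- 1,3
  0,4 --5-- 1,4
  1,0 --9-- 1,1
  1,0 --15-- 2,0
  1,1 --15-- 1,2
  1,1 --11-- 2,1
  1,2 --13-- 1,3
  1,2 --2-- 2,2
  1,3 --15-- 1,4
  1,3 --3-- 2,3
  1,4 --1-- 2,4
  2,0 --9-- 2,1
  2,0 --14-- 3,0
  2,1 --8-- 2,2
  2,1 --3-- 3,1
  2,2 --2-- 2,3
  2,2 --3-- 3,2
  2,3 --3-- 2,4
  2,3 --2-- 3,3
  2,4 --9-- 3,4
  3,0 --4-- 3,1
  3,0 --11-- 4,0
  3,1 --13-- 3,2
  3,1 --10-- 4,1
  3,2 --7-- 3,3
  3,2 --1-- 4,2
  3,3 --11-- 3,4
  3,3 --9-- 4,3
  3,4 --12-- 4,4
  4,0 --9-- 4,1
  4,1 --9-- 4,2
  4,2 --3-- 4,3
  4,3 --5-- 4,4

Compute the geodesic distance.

Shortest path: 0,0 → 0,1 → 0,2 → 1,2 → 2,2 → 3,2, total weight = 17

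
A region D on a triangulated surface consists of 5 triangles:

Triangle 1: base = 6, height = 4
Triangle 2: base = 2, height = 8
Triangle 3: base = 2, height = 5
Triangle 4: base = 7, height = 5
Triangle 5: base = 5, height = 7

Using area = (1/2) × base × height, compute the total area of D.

(1/2)×6×4 + (1/2)×2×8 + (1/2)×2×5 + (1/2)×7×5 + (1/2)×5×7 = 60.0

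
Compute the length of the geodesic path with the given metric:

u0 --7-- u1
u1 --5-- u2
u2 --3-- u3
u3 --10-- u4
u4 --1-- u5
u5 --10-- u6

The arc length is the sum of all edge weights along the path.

Arc length = 7 + 5 + 3 + 10 + 1 + 10 = 36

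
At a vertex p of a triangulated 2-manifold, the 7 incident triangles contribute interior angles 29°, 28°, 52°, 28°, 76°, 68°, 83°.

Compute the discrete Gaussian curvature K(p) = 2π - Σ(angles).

Sum of angles = 364°. K = 360° - 364° = -4° = -π/45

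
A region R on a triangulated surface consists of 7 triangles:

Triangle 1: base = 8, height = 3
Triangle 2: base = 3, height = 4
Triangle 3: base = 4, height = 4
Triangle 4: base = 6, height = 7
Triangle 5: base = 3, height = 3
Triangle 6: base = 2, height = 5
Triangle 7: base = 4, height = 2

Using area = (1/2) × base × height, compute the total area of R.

(1/2)×8×3 + (1/2)×3×4 + (1/2)×4×4 + (1/2)×6×7 + (1/2)×3×3 + (1/2)×2×5 + (1/2)×4×2 = 60.5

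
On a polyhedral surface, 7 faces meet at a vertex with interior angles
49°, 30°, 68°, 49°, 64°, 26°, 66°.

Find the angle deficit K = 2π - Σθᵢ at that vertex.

Sum of angles = 352°. K = 360° - 352° = 8° = 2π/45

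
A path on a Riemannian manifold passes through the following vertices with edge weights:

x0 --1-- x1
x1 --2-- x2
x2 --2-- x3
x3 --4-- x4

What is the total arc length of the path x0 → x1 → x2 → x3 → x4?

Arc length = 1 + 2 + 2 + 4 = 9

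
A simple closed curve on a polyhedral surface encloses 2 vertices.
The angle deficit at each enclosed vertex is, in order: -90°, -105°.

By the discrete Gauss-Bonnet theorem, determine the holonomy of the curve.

Holonomy = total enclosed curvature = (-90°) + (-105°) = -195°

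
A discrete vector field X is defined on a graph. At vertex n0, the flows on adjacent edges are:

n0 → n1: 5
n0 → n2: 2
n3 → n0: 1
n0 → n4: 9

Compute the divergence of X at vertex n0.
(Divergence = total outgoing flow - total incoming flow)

Divergence = sum of outgoing flows = 5 + 2 + (-1) + 9 = 15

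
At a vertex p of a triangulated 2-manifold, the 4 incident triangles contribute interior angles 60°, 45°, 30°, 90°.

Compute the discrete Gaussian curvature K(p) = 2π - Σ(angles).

Sum of angles = 225°. K = 360° - 225° = 135°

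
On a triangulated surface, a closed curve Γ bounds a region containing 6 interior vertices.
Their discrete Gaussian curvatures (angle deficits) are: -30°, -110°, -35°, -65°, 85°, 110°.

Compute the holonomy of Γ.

Holonomy = total enclosed curvature = (-30°) + (-110°) + (-35°) + (-65°) + 85° + 110° = -45°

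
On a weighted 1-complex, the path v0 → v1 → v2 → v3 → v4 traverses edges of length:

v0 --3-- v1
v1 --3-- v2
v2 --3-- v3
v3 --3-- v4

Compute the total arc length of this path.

Arc length = 3 + 3 + 3 + 3 = 12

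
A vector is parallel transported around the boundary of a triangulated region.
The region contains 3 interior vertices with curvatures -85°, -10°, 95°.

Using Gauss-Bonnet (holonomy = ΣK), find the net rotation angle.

Holonomy = total enclosed curvature = (-85°) + (-10°) + 95° = 0°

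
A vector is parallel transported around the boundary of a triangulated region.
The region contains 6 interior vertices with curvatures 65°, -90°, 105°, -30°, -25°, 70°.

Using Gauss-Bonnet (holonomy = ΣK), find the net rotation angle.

Holonomy = total enclosed curvature = 65° + (-90°) + 105° + (-30°) + (-25°) + 70° = 95°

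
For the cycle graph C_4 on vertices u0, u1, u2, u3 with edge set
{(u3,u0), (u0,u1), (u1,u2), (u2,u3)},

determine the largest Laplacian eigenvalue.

The cycle graph C_n has Laplacian eigenvalues λ_k = 2 − 2cos(2πk/n), k = 0, 1, …, n−1. Here n = 4:
k=0: 2 − 2cos(0) = 0.0; k=1: 2 − 2cos(π/2) = 2.0; k=2: 2 − 2cos(π) = 4.0; k=3: 2 − 2cos(3π/2) = 2.0.
Laplacian eigenvalues: [0.0, 2.0, 2.0, 4.0]. Largest eigenvalue (spectral radius) = 4.0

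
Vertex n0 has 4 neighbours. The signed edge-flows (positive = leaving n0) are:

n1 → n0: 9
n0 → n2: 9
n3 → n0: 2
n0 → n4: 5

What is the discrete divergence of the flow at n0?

Divergence = sum of outgoing flows = (-9) + 9 + (-2) + 5 = 3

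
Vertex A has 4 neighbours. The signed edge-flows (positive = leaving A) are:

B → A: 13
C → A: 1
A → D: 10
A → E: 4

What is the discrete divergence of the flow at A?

Divergence = sum of outgoing flows = (-13) + (-1) + 10 + 4 = 0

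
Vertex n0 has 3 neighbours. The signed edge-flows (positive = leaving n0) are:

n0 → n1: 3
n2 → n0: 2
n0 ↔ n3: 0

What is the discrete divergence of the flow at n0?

Divergence = sum of outgoing flows = 3 + (-2) + 0 = 1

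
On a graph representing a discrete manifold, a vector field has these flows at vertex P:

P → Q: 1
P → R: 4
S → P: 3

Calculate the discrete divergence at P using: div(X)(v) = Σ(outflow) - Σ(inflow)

Divergence = sum of outgoing flows = 1 + 4 + (-3) = 2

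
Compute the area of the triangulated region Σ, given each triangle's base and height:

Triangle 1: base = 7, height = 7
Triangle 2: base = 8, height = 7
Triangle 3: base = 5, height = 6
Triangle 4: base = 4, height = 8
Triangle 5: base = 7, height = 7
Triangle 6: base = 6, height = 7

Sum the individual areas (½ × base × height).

(1/2)×7×7 + (1/2)×8×7 + (1/2)×5×6 + (1/2)×4×8 + (1/2)×7×7 + (1/2)×6×7 = 129.0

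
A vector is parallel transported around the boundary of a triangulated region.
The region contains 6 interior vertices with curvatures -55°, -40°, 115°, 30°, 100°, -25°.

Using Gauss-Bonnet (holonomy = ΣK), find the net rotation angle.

Holonomy = total enclosed curvature = (-55°) + (-40°) + 115° + 30° + 100° + (-25°) = 125°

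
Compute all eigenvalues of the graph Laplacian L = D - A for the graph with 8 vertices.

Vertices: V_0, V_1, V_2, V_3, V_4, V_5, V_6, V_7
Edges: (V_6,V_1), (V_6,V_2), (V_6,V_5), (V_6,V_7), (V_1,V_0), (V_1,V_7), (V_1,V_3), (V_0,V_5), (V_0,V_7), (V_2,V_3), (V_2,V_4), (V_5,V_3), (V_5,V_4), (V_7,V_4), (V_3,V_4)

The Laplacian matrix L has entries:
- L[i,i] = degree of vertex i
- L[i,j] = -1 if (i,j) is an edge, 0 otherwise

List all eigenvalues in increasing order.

Degrees: deg(V_0) = 3, deg(V_1) = 4, deg(V_2) = 3, deg(V_3) = 4, deg(V_4) = 4, deg(V_5) = 4, deg(V_6) = 4, deg(V_7) = 4.
L = D − A with rows/columns ordered (V_0, V_1, V_2, V_3, V_4, V_5, V_6, V_7):
  [ 3, -1,  0,  0,  0, -1,  0, -1]
  [-1,  4,  0, -1,  0,  0, -1, -1]
  [ 0,  0,  3, -1, -1,  0, -1,  0]
  [ 0, -1, -1,  4, -1, -1,  0,  0]
  [ 0,  0, -1, -1,  4, -1,  0, -1]
  [-1,  0,  0, -1, -1,  4, -1,  0]
  [ 0, -1, -1,  0,  0, -1,  4, -1]
  [-1, -1,  0,  0, -1,  0, -1,  4]
Characteristic polynomial: det(λI − L) = λ(λ − 2)(λ² − 10λ + 22)(λ − 4)³(λ − 6).
Roots: λ = 0; (λ − 2) = 0 ⇒ λ = 2; (λ² − 10λ + 22) = 0 ⇒ λ = 5 ± √3 ≈ 3.2679, 6.7321; (λ − 4) = 0 ⇒ λ = 4 (multiplicity 3); (λ − 6) = 0 ⇒ λ = 6.
(Check: the roots sum (with multiplicity) to 30, matching trace L = Σdeg = 2·15 = 30.)
Laplacian eigenvalues (increasing order): [0.0, 2.0, 3.2679, 4.0, 4.0, 4.0, 6.0, 6.7321]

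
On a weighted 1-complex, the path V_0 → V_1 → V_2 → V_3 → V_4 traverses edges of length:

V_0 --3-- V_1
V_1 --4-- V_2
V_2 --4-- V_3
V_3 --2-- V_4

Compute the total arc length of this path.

Arc length = 3 + 4 + 4 + 2 = 13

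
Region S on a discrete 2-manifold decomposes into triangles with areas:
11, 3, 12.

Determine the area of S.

11 + 3 + 12 = 26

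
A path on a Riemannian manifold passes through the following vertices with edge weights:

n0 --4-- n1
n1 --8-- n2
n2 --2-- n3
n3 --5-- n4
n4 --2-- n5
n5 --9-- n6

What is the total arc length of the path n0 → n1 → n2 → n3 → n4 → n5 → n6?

Arc length = 4 + 8 + 2 + 5 + 2 + 9 = 30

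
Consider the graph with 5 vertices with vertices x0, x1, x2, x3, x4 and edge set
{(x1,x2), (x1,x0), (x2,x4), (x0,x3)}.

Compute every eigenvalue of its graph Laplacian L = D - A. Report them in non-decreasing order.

Degrees: deg(x0) = 2, deg(x1) = 2, deg(x2) = 2, deg(x3) = 1, deg(x4) = 1.
L = D − A with rows/columns ordered (x0, x1, x2, x3, x4):
  [ 2, -1,  0, -1,  0]
  [-1,  2, -1,  0,  0]
  [ 0, -1,  2,  0, -1]
  [-1,  0,  0,  1,  0]
  [ 0,  0, -1,  0,  1]
Characteristic polynomial: det(λI − L) = λ(λ² − 3λ + 1)(λ² − 5λ + 5).
Roots: λ = 0; (λ² − 3λ + 1) = 0 ⇒ λ = (3 ± √5)/2 ≈ 0.382, 2.618; (λ² − 5λ + 5) = 0 ⇒ λ = (5 ± √5)/2 ≈ 1.382, 3.618.
(Check: the roots sum (with multiplicity) to 8, matching trace L = Σdeg = 2·4 = 8.)
Laplacian eigenvalues (increasing order): [0.0, 0.382, 1.382, 2.618, 3.618]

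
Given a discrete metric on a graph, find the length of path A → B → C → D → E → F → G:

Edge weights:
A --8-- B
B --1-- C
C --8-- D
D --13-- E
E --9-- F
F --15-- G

Arc length = 8 + 1 + 8 + 13 + 9 + 15 = 54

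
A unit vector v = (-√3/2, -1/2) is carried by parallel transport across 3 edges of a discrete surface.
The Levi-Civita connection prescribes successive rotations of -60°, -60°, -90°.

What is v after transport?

Total rotation: (-60°) + (-60°) + (-90°) = -210° ≡ 150° (mod 360°). Final vector: (1, 0)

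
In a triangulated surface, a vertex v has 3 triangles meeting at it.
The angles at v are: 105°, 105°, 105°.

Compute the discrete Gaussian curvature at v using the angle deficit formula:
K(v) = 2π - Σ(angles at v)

Sum of angles = 315°. K = 360° - 315° = 45°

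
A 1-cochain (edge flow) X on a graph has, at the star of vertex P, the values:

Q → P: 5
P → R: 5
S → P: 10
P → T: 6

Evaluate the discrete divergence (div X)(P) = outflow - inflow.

Divergence = sum of outgoing flows = (-5) + 5 + (-10) + 6 = -4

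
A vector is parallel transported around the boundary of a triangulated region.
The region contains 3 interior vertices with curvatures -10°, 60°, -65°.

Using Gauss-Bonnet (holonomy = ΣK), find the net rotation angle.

Holonomy = total enclosed curvature = (-10°) + 60° + (-65°) = -15°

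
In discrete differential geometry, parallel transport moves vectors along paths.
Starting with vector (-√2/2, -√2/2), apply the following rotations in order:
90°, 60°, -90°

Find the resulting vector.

Total rotation: 90° + 60° + (-90°) = 60°. Final vector: (0.2588, -0.9659)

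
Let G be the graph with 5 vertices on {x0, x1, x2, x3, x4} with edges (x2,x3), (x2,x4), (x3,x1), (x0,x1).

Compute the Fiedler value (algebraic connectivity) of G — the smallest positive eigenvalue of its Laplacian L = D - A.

Degrees: deg(x0) = 1, deg(x1) = 2, deg(x2) = 2, deg(x3) = 2, deg(x4) = 1.
L = D − A with rows/columns ordered (x0, x1, x2, x3, x4):
  [ 1, -1,  0,  0,  0]
  [-1,  2,  0, -1,  0]
  [ 0,  0,  2, -1, -1]
  [ 0, -1, -1,  2,  0]
  [ 0,  0, -1,  0,  1]
Characteristic polynomial: det(λI − L) = λ(λ² − 3λ + 1)(λ² − 5λ + 5).
Roots: λ = 0; (λ² − 3λ + 1) = 0 ⇒ λ = (3 ± √5)/2 ≈ 0.382, 2.618; (λ² − 5λ + 5) = 0 ⇒ λ = (5 ± √5)/2 ≈ 1.382, 3.618.
(Check: the roots sum (with multiplicity) to 8, matching trace L = Σdeg = 2·4 = 8.)
Laplacian eigenvalues: [0.0, 0.382, 1.382, 2.618, 3.618]. Algebraic connectivity (smallest non-zero eigenvalue) = 0.382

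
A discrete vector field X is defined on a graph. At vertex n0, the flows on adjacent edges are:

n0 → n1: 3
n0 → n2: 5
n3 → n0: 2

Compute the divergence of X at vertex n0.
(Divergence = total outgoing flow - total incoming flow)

Divergence = sum of outgoing flows = 3 + 5 + (-2) = 6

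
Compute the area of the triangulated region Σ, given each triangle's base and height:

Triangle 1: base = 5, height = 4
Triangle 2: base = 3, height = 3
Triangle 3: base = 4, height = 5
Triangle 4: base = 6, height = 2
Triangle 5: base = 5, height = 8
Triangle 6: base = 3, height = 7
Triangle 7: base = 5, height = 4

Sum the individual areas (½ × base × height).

(1/2)×5×4 + (1/2)×3×3 + (1/2)×4×5 + (1/2)×6×2 + (1/2)×5×8 + (1/2)×3×7 + (1/2)×5×4 = 71.0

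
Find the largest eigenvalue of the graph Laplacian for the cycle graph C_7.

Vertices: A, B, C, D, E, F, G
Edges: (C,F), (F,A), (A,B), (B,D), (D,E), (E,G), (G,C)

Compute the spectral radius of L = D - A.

The cycle graph C_n has Laplacian eigenvalues λ_k = 2 − 2cos(2πk/n), k = 0, 1, …, n−1. Here n = 7:
k=0: 2 − 2cos(0) = 0.0; k=1: 2 − 2cos(2π/7) = 0.753; k=2: 2 − 2cos(4π/7) = 2.445; k=3: 2 − 2cos(6π/7) = 3.8019; k=4: 2 − 2cos(8π/7) = 3.8019; k=5: 2 − 2cos(10π/7) = 2.445; k=6: 2 − 2cos(12π/7) = 0.753.
Laplacian eigenvalues: [0.0, 0.753, 0.753, 2.445, 2.445, 3.8019, 3.8019]. Largest eigenvalue (spectral radius) = 3.8019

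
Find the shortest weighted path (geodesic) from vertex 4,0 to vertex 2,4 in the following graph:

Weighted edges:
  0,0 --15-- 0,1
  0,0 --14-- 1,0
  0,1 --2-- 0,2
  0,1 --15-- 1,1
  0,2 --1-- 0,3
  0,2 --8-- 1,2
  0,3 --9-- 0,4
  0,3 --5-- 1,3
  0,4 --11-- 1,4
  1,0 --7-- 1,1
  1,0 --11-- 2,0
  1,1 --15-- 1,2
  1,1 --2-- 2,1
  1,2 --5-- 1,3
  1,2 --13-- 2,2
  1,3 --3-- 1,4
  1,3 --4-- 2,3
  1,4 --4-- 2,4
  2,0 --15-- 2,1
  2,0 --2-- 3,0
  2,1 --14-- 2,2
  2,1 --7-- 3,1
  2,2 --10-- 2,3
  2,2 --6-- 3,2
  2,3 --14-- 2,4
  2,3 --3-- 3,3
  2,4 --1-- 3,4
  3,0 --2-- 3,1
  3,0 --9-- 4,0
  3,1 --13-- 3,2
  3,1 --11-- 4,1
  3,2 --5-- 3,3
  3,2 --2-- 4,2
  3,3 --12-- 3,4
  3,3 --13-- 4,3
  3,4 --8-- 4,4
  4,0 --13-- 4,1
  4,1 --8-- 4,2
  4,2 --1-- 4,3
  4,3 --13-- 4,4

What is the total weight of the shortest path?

Shortest path: 4,0 → 4,1 → 4,2 → 3,2 → 3,3 → 3,4 → 2,4, total weight = 41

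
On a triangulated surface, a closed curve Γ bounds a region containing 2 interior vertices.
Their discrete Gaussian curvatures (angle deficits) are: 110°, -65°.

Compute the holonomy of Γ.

Holonomy = total enclosed curvature = 110° + (-65°) = 45°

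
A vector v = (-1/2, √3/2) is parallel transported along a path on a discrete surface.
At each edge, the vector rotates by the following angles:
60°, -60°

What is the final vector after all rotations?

Total rotation: 60° + (-60°) = 0°. Final vector: (-0.5000, 0.8660)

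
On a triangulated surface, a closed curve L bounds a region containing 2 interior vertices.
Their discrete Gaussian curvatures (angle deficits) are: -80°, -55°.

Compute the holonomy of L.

Holonomy = total enclosed curvature = (-80°) + (-55°) = -135°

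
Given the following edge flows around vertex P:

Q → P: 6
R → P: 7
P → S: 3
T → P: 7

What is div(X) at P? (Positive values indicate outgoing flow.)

Divergence = sum of outgoing flows = (-6) + (-7) + 3 + (-7) = -17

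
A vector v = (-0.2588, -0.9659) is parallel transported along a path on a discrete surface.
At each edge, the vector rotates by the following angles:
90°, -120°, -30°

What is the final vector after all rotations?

Total rotation: 90° + (-120°) + (-30°) = -60°. Final vector: (-0.9659, -0.2588)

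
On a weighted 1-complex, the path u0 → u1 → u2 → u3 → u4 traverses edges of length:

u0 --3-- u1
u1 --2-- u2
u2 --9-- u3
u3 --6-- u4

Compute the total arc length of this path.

Arc length = 3 + 2 + 9 + 6 = 20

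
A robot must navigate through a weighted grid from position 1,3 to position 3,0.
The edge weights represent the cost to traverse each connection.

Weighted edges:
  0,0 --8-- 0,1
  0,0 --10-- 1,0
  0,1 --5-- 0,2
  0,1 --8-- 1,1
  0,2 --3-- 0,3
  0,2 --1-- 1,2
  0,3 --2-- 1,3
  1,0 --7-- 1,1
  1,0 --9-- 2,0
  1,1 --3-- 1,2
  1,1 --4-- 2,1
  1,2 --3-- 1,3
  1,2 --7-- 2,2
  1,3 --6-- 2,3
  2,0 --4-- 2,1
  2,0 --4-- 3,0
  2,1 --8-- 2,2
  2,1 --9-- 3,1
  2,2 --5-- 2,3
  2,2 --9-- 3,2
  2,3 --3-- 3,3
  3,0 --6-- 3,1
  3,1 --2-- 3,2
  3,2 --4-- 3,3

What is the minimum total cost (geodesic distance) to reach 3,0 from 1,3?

Shortest path: 1,3 → 1,2 → 1,1 → 2,1 → 2,0 → 3,0, total weight = 18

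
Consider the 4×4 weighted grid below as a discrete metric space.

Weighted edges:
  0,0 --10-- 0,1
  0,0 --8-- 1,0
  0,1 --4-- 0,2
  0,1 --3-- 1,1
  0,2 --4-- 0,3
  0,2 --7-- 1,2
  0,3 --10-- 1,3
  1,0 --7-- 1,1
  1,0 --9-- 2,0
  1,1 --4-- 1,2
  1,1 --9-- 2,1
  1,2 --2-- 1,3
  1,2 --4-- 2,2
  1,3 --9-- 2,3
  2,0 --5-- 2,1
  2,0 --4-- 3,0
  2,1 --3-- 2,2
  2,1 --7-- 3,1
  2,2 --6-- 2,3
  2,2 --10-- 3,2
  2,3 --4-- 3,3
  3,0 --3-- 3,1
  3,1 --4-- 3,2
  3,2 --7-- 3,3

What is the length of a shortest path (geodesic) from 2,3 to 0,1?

Shortest path: 2,3 → 2,2 → 1,2 → 1,1 → 0,1, total weight = 17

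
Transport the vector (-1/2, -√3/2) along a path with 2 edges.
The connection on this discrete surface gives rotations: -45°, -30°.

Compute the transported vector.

Total rotation: (-45°) + (-30°) = -75°. Final vector: (-0.9659, 0.2588)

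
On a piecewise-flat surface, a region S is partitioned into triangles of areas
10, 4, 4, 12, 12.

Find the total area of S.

10 + 4 + 4 + 12 + 12 = 42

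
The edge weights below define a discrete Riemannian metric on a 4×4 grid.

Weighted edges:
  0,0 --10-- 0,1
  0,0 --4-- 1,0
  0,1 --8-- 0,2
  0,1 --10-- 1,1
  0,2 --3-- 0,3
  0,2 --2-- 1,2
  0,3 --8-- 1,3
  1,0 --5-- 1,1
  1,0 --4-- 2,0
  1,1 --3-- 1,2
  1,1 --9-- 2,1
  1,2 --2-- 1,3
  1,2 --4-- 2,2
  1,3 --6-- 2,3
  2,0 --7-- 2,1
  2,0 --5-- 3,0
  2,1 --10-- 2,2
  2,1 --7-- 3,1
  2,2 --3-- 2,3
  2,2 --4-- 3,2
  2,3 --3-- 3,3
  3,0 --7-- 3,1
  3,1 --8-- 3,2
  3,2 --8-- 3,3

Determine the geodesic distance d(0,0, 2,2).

Shortest path: 0,0 → 1,0 → 1,1 → 1,2 → 2,2, total weight = 16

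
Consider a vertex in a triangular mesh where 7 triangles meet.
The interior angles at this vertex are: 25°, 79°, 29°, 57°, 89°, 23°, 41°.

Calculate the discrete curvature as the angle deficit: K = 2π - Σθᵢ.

Sum of angles = 343°. K = 360° - 343° = 17° = 17π/180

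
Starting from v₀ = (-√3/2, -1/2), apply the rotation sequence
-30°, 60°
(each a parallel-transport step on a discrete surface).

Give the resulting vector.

Total rotation: (-30°) + 60° = 30°. Final vector: (-0.5000, -0.8660)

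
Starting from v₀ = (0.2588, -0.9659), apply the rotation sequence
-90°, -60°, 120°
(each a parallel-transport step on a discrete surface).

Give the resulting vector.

Total rotation: (-90°) + (-60°) + 120° = -30°. Final vector: (-0.2588, -0.9659)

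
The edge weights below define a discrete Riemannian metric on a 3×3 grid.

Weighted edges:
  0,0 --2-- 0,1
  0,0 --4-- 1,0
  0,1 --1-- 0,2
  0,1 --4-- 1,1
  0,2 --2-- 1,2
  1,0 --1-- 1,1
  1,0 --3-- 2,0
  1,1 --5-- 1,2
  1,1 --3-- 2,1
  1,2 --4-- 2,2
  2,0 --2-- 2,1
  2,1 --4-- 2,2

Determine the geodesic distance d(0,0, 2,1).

Shortest path: 0,0 → 1,0 → 1,1 → 2,1, total weight = 8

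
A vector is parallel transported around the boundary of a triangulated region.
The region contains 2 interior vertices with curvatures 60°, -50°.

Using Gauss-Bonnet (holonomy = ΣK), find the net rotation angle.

Holonomy = total enclosed curvature = 60° + (-50°) = 10°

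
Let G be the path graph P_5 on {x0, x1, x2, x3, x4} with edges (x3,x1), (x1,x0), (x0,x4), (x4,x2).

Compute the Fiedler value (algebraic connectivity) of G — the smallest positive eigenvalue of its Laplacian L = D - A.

The path graph P_n has Laplacian eigenvalues λ_k = 2 − 2cos(kπ/n), k = 0, 1, …, n−1. Here n = 5:
k=0: 2 − 2cos(0) = 0.0; k=1: 2 − 2cos(π/5) = 0.382; k=2: 2 − 2cos(2π/5) = 1.382; k=3: 2 − 2cos(3π/5) = 2.618; k=4: 2 − 2cos(4π/5) = 3.618.
Laplacian eigenvalues: [0.0, 0.382, 1.382, 2.618, 3.618]. Algebraic connectivity (smallest non-zero eigenvalue) = 0.382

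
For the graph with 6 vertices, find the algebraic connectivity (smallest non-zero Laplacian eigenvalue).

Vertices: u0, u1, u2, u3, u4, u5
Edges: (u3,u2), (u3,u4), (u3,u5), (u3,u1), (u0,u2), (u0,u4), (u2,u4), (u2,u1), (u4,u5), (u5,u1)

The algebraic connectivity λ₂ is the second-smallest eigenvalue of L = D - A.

Degrees: deg(u0) = 2, deg(u1) = 3, deg(u2) = 4, deg(u3) = 4, deg(u4) = 4, deg(u5) = 3.
L = D − A with rows/columns ordered (u0, u1, u2, u3, u4, u5):
  [ 2,  0, -1,  0, -1,  0]
  [ 0,  3, -1, -1,  0, -1]
  [-1, -1,  4, -1, -1,  0]
  [ 0, -1, -1,  4, -1, -1]
  [-1,  0, -1, -1,  4, -1]
  [ 0, -1,  0, -1, -1,  3]
Characteristic polynomial: det(λI − L) = λ(λ² − 7λ + 9)(λ² − 9λ + 19)(λ − 4).
Roots: λ = 0; (λ² − 7λ + 9) = 0 ⇒ λ = (7 ± √13)/2 ≈ 1.6972, 5.3028; (λ² − 9λ + 19) = 0 ⇒ λ = (9 ± √5)/2 ≈ 3.382, 5.618; (λ − 4) = 0 ⇒ λ = 4.
(Check: the roots sum (with multiplicity) to 20, matching trace L = Σdeg = 2·10 = 20.)
Laplacian eigenvalues: [0.0, 1.6972, 3.382, 4.0, 5.3028, 5.618]. Algebraic connectivity (smallest non-zero eigenvalue) = 1.6972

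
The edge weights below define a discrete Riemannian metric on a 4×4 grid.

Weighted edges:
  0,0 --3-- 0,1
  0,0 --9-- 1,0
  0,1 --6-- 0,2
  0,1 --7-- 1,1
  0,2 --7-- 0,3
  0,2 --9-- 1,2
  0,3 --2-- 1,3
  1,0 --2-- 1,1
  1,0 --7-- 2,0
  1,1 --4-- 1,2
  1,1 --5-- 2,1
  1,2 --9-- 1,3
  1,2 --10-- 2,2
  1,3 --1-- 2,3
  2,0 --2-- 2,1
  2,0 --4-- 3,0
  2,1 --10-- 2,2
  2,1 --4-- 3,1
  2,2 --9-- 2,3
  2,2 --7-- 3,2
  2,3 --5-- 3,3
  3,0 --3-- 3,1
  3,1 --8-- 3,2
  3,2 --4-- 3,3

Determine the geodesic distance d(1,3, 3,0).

Shortest path: 1,3 → 2,3 → 3,3 → 3,2 → 3,1 → 3,0, total weight = 21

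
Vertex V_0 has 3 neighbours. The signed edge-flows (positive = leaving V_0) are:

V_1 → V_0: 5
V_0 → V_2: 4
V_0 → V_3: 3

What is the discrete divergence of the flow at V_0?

Divergence = sum of outgoing flows = (-5) + 4 + 3 = 2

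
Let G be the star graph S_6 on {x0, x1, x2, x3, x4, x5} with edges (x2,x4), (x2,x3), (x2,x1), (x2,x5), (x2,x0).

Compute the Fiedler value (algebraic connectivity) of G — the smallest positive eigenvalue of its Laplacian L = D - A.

The star S_6 is the complete bipartite graph K_{1,5} (one hub of degree 5, 5 leaves of degree 1). The Laplacian spectrum of K_{p,q} is 0, p (multiplicity q−1), q (multiplicity p−1), p+q. With p = 1, q = 5: 0 once, 1 with multiplicity 4, and 6 once. (Check: trace L = sum of degrees = 10 = 4·1 + 6.)
Laplacian eigenvalues: [0.0, 1.0, 1.0, 1.0, 1.0, 6.0]. Algebraic connectivity (smallest non-zero eigenvalue) = 1.0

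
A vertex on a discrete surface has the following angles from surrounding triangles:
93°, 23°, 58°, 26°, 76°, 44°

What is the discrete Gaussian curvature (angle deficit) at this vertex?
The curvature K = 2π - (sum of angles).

Sum of angles = 320°. K = 360° - 320° = 40° = 2π/9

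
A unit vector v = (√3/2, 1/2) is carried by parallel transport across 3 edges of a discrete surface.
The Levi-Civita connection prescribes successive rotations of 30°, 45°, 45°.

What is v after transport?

Total rotation: 30° + 45° + 45° = 120°. Final vector: (-0.8660, 0.5000)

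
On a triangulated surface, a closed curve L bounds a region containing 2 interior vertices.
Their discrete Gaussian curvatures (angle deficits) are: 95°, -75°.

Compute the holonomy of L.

Holonomy = total enclosed curvature = 95° + (-75°) = 20°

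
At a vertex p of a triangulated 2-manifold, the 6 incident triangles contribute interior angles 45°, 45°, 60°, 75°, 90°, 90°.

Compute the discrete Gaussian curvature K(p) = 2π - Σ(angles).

Sum of angles = 405°. K = 360° - 405° = -45°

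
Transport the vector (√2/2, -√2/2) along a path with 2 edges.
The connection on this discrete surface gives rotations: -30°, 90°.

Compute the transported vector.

Total rotation: (-30°) + 90° = 60°. Final vector: (0.9659, 0.2588)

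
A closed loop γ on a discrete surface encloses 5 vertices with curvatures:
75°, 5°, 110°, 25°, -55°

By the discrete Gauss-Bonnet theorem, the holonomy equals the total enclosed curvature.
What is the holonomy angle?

Holonomy = total enclosed curvature = 75° + 5° + 110° + 25° + (-55°) = 160°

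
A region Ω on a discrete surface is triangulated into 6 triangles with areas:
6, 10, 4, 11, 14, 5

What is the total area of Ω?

6 + 10 + 4 + 11 + 14 + 5 = 50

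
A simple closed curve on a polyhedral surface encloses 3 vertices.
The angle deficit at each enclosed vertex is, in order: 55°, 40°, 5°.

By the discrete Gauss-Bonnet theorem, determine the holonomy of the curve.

Holonomy = total enclosed curvature = 55° + 40° + 5° = 100°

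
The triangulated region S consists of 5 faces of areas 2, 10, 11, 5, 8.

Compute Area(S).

2 + 10 + 11 + 5 + 8 = 36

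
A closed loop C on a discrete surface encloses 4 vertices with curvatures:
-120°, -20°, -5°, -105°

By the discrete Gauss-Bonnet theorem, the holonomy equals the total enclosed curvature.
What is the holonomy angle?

Holonomy = total enclosed curvature = (-120°) + (-20°) + (-5°) + (-105°) = -250°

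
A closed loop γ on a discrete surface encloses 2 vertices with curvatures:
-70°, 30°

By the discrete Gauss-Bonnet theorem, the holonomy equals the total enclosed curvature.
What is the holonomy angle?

Holonomy = total enclosed curvature = (-70°) + 30° = -40°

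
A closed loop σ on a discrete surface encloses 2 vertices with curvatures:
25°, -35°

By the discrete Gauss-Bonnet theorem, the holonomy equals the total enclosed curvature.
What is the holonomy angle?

Holonomy = total enclosed curvature = 25° + (-35°) = -10°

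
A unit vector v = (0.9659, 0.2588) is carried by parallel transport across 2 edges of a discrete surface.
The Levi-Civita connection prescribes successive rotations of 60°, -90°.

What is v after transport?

Total rotation: 60° + (-90°) = -30°. Final vector: (0.9659, -0.2588)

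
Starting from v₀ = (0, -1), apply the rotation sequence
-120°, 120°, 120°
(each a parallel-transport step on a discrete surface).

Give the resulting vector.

Total rotation: (-120°) + 120° + 120° = 120°. Final vector: (0.8660, 0.5000)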